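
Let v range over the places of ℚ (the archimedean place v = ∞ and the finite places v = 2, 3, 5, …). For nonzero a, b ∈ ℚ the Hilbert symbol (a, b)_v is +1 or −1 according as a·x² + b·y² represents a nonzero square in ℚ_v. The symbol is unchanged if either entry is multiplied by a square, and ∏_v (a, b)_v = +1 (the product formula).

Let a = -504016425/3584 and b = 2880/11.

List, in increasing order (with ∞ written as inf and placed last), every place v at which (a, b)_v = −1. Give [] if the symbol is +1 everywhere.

Mod squares: a ≡ -238, b ≡ 55. Check v ∈ {∞, 2, 3, 5, 7, 11, 17}.
v=2: v_2(a)=-9, v_2(b)=6; units ≡ 1, 7 (mod 8); ε·ε+αω+βω = 0·1+-9·0+6·0 ≡ 0  ⇒  (a,b)_2 = +1.
v=17: a=17^1·(≡14), b=17^0·(≡13) mod 17; (14|17)=-1, (13|17)=+1; (−1)^{1·0·8}·(-1)^0·(+1)^1 = +1.
v=11: a=11^4·(≡3), b=11^-1·(≡9) mod 11; (3|11)=+1, (9|11)=+1; (−1)^{4·-1·5}·(+1)^-1·(+1)^4 = +1.
v=∞: -238 < 0 and 55 > 0  ⇒  (a,b)_∞ = +1.
v=3: a=3^4·(≡2), b=3^2·(≡1) mod 3; (2|3)=-1, (1|3)=+1; (−1)^{4·2·1}·(-1)^2·(+1)^4 = +1.
v=7: a=7^-1·(≡4), b=7^0·(≡6) mod 7; (4|7)=+1, (6|7)=-1; (−1)^{-1·0·3}·(+1)^0·(-1)^-1 = -1.
v=5: a=5^2·(≡2), b=5^1·(≡1) mod 5; (2|5)=-1, (1|5)=+1; (−1)^{2·1·2}·(-1)^1·(+1)^2 = -1.
|Ram(-238, 55)| = 2, even; anisotropic at {5, 7}.

[5, 7]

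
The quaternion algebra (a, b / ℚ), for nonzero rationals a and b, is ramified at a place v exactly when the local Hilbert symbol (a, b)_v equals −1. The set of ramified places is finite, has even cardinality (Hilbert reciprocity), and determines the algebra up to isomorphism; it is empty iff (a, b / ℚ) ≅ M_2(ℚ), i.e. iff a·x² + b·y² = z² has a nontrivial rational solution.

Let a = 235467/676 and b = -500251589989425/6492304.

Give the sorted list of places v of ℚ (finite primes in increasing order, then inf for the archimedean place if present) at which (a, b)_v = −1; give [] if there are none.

[2, 17, 19, 31]

Mod squares: a ≡ 323, b ≡ -29233. Check v ∈ {∞, 2, 3, 5, 7, 13, 17, 19, 23, 31, 41}.
v=19: a=19^1·(≡16), b=19^2·(≡3) mod 19; (16|19)=+1, (3|19)=-1; (−1)^{1·2·9}·(+1)^2·(-1)^1 = -1.
v=17: a=17^1·(≡1), b=17^2·(≡12) mod 17; (1|17)=+1, (12|17)=-1; (−1)^{1·2·8}·(+1)^2·(-1)^1 = -1.
v=5: a=5^0·(≡2), b=5^2·(≡2) mod 5; (2|5)=-1, (2|5)=-1; (−1)^{0·2·2}·(-1)^2·(-1)^0 = +1.
v=13: a=13^-2·(≡6), b=13^-2·(≡12) mod 13; (6|13)=-1, (12|13)=+1; (−1)^{-2·-2·6}·(-1)^-2·(+1)^-2 = +1.
v=2: v_2(a)=-2, v_2(b)=-4; units ≡ 3, 7 (mod 8); ε·ε+αω+βω = 1·1+-2·0+-4·1 ≡ 1  ⇒  (a,b)_2 = -1.
v=41: a=41^0·(≡33), b=41^1·(≡32) mod 41; (33|41)=+1, (32|41)=+1; (−1)^{0·1·20}·(+1)^1·(+1)^0 = +1.
v=23: a=23^0·(≡12), b=23^1·(≡10) mod 23; (12|23)=+1, (10|23)=-1; (−1)^{0·1·11}·(+1)^1·(-1)^0 = +1.
v=3: a=3^6·(≡2), b=3^8·(≡2) mod 3; (2|3)=-1, (2|3)=-1; (−1)^{6·8·1}·(-1)^8·(-1)^6 = +1.
v=7: a=7^0·(≡2), b=7^-4·(≡3) mod 7; (2|7)=+1, (3|7)=-1; (−1)^{0·-4·3}·(+1)^-4·(-1)^0 = +1.
v=31: a=31^0·(≡17), b=31^1·(≡28) mod 31; (17|31)=-1, (28|31)=+1; (−1)^{0·1·15}·(-1)^1·(+1)^0 = -1.
v=∞: 323 > 0 and -29233 < 0  ⇒  (a,b)_∞ = +1.
Ram(323, -29233) = {2, 17, 19, 31}; no ℚ_2-point on the conic.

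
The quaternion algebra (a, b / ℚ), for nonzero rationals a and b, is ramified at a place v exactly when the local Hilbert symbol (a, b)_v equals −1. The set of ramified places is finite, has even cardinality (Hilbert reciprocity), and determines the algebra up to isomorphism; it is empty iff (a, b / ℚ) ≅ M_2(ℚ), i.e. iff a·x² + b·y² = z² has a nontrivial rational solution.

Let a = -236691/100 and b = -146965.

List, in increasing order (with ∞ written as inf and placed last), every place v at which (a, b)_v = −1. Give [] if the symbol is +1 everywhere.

[17, inf]

(a, b) ≡ (-91, -146965) mod (ℚ^×)²; places V = {2, 3, 5, 7, 13, 17, 19, ∞}.
(a,b)_3: α=2, u≡2; β=0, v≡2 (mod 3); (2|3)=-1, (2|3)=-1; sign (−1)^0·-1^0·-1^2 = +1.
(a,b)_7: α=1, u≡2; β=1, v≡5 (mod 7); (2|7)=+1, (5|7)=-1; sign (−1)^1·+1^1·-1^1 = +1.
(a,b)_13: α=1, u≡5; β=1, v≡5 (mod 13); (5|13)=-1, (5|13)=-1; sign (−1)^0·-1^1·-1^1 = +1.
(a,b)_17: α=2, u≡10; β=1, v≡8 (mod 17); (10|17)=-1, (8|17)=+1; sign (−1)^0·-1^1·+1^2 = -1.
(a,b)_5: α=-2, u≡1; β=1, v≡2 (mod 5); (1|5)=+1, (2|5)=-1; sign (−1)^0·+1^1·-1^-2 = +1.
(a,b)_19: α=0, u≡6; β=1, v≡17 (mod 19); (6|19)=+1, (17|19)=+1; sign (−1)^0·+1^1·+1^0 = +1.
(a,b)_∞: sgn(-91)=−, sgn(-146965)=−, so -1.
(a,b)_2: α=-2, β=0; u≡5, v≡3 (mod 8); ε(u)ε(v)=0·1, αω(v)=-2·1, βω(u)=0·1; sum ≡ 0  ⇒  +1.
Ram(-91, -146965) = {17, ∞}; no ℚ_17-point on the conic.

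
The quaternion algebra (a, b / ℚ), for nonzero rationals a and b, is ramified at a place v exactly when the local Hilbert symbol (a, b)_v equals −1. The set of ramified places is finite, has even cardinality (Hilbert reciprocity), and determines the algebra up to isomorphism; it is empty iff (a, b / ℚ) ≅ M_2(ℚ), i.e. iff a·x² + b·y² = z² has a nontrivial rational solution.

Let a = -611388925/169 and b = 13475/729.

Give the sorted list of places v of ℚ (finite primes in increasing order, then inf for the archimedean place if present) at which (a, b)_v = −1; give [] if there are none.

(a, b) ≡ (-499093, 11) mod (ℚ^×)²; places V = {2, 3, 5, 7, 11, 13, 37, 41, 47, ∞}.
(a,b)_11: α=0, u≡10; β=1, v≡5 (mod 11); (10|11)=-1, (5|11)=+1; sign (−1)^0·-1^1·+1^0 = -1.
(a,b)_7: α=3, u≡5; β=2, v≡2 (mod 7); (5|7)=-1, (2|7)=+1; sign (−1)^0·-1^2·+1^3 = +1.
(a,b)_2: α=0, β=0; u≡3, v≡3 (mod 8); ε(u)ε(v)=1·1, αω(v)=0·1, βω(u)=0·1; sum ≡ 1  ⇒  -1.
(a,b)_47: α=1, u≡2; β=0, v≡19 (mod 47); (2|47)=+1, (19|47)=-1; sign (−1)^0·+1^0·-1^1 = -1.
(a,b)_∞: sgn(-499093)=−, sgn(11)=+, so +1.
(a,b)_37: α=1, u≡33; β=0, v≡33 (mod 37); (33|37)=+1, (33|37)=+1; sign (−1)^0·+1^0·+1^1 = +1.
(a,b)_5: α=2, u≡2; β=2, v≡1 (mod 5); (2|5)=-1, (1|5)=+1; sign (−1)^0·-1^2·+1^2 = +1.
(a,b)_3: α=0, u≡2; β=-6, v≡2 (mod 3); (2|3)=-1, (2|3)=-1; sign (−1)^0·-1^-6·-1^0 = +1.
(a,b)_13: α=-2, u≡9; β=0, v≡7 (mod 13); (9|13)=+1, (7|13)=-1; sign (−1)^0·+1^0·-1^-2 = +1.
(a,b)_41: α=1, u≡37; β=0, v≡38 (mod 41); (37|41)=+1, (38|41)=-1; sign (−1)^0·+1^0·-1^1 = -1.
Ram(-499093, 11) = {2, 11, 41, 47}; no ℚ_2-point on the conic.

[2, 11, 41, 47]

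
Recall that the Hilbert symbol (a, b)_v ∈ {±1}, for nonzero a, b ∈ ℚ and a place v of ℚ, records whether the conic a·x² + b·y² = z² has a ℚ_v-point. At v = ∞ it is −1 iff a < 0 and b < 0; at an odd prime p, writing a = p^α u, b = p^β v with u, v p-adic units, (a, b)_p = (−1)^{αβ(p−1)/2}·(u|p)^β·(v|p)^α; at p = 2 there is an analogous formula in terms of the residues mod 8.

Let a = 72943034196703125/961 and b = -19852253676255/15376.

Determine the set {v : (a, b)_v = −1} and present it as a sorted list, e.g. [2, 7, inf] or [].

Mod squares: a ≡ 741, b ≡ -190285095. Check v ∈ {∞, 2, 3, 5, 7, 11, 13, 17, 19, 23, 29, 31}.
v=3: a=3^1·(≡1), b=3^1·(≡2) mod 3; (1|3)=+1, (2|3)=-1; (−1)^{1·1·1}·(+1)^1·(-1)^1 = +1.
v=2: v_2(a)=0, v_2(b)=-4; units ≡ 5, 1 (mod 8); ε·ε+αω+βω = 0·0+0·0+-4·1 ≡ 0  ⇒  (a,b)_2 = +1.
v=5: a=5^6·(≡4), b=5^1·(≡4) mod 5; (4|5)=+1, (4|5)=+1; (−1)^{6·1·2}·(+1)^1·(+1)^6 = +1.
v=∞: 741 > 0 and -190285095 < 0  ⇒  (a,b)_∞ = +1.
v=17: a=17^2·(≡12), b=17^2·(≡1) mod 17; (12|17)=-1, (1|17)=+1; (−1)^{2·2·8}·(-1)^2·(+1)^2 = +1.
v=11: a=11^0·(≡1), b=11^1·(≡8) mod 11; (1|11)=+1, (8|11)=-1; (−1)^{0·1·5}·(+1)^1·(-1)^0 = +1.
v=7: a=7^2·(≡3), b=7^1·(≡3) mod 7; (3|7)=-1, (3|7)=-1; (−1)^{2·1·3}·(-1)^1·(-1)^2 = -1.
v=23: a=23^2·(≡15), b=23^1·(≡15) mod 23; (15|23)=-1, (15|23)=-1; (−1)^{2·1·11}·(-1)^1·(-1)^2 = -1.
v=31: a=31^-2·(≡20), b=31^-2·(≡19) mod 31; (20|31)=+1, (19|31)=+1; (−1)^{-2·-2·15}·(+1)^-2·(+1)^-2 = +1.
v=13: a=13^1·(≡8), b=13^1·(≡1) mod 13; (8|13)=-1, (1|13)=+1; (−1)^{1·1·6}·(-1)^1·(+1)^1 = -1.
v=29: a=29^2·(≡25), b=29^1·(≡18) mod 29; (25|29)=+1, (18|29)=-1; (−1)^{2·1·14}·(+1)^1·(-1)^2 = +1.
v=19: a=19^1·(≡17), b=19^3·(≡11) mod 19; (17|19)=+1, (11|19)=+1; (−1)^{1·3·9}·(+1)^3·(+1)^1 = -1.
Ram(741, -190285095) = {7, 13, 19, 23}; no ℚ_7-point on the conic.

[7, 13, 19, 23]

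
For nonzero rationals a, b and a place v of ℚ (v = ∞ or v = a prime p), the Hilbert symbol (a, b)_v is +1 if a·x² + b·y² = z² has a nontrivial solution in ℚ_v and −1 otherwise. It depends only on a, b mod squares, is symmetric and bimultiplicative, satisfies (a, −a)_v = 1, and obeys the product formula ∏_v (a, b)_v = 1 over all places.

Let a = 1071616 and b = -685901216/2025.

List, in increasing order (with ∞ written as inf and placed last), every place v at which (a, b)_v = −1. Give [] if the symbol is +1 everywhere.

(a, b) ≡ (4186, -874874) mod (ℚ^×)²; places V = {2, 3, 5, 7, 11, 13, 19, 23, ∞}.
(a,b)_∞: sgn(4186)=+, sgn(-874874)=−, so +1.
(a,b)_3: α=0, u≡1; β=-4, v≡1 (mod 3); (1|3)=+1, (1|3)=+1; sign (−1)^0·+1^-4·+1^0 = +1.
(a,b)_13: α=1, u≡12; β=1, v≡9 (mod 13); (12|13)=+1, (9|13)=+1; sign (−1)^0·+1^1·+1^1 = +1.
(a,b)_23: α=1, u≡17; β=1, v≡8 (mod 23); (17|23)=-1, (8|23)=+1; sign (−1)^1·-1^1·+1^1 = +1.
(a,b)_5: α=0, u≡1; β=-2, v≡4 (mod 5); (1|5)=+1, (4|5)=+1; sign (−1)^0·+1^-2·+1^0 = +1.
(a,b)_7: α=1, u≡5; β=3, v≡3 (mod 7); (5|7)=-1, (3|7)=-1; sign (−1)^1·-1^3·-1^1 = -1.
(a,b)_19: α=0, u≡16; β=1, v≡8 (mod 19); (16|19)=+1, (8|19)=-1; sign (−1)^0·+1^1·-1^0 = +1.
(a,b)_11: α=0, u≡7; β=1, v≡10 (mod 11); (7|11)=-1, (10|11)=-1; sign (−1)^0·-1^1·-1^0 = -1.
(a,b)_2: α=9, β=5; u≡5, v≡3 (mod 8); ε(u)ε(v)=0·1, αω(v)=9·1, βω(u)=5·1; sum ≡ 0  ⇒  +1.
(4186, -874874 / ℚ) ramifies at {7, 11}: a division algebra.

[7, 11]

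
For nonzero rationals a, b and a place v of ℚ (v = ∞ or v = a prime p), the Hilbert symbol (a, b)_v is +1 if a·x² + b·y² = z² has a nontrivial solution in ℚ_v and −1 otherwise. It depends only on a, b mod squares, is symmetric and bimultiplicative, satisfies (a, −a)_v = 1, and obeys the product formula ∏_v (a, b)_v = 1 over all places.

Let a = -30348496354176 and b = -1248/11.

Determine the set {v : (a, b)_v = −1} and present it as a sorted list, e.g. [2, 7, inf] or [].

(a, b) ≡ (-14, -858) mod (ℚ^×)²; places V = {2, 3, 7, 11, 13, ∞}.
(a,b)_∞: sgn(-14)=−, sgn(-858)=−, so -1.
(a,b)_11: α=4, u≡10; β=-1, v≡6 (mod 11); (10|11)=-1, (6|11)=-1; sign (−1)^0·-1^-1·-1^4 = -1.
(a,b)_13: α=4, u≡9; β=1, v≡9 (mod 13); (9|13)=+1, (9|13)=+1; sign (−1)^0·+1^1·+1^4 = +1.
(a,b)_7: α=1, u≡3; β=0, v≡3 (mod 7); (3|7)=-1, (3|7)=-1; sign (−1)^0·-1^0·-1^1 = -1.
(a,b)_3: α=4, u≡1; β=1, v≡2 (mod 3); (1|3)=+1, (2|3)=-1; sign (−1)^0·+1^1·-1^4 = +1.
(a,b)_2: α=7, β=5; u≡1, v≡3 (mod 8); ε(u)ε(v)=0·1, αω(v)=7·1, βω(u)=5·0; sum ≡ 1  ⇒  -1.
Ram(-14, -858) = {2, 7, 11, ∞}; no ℚ_2-point on the conic.

[2, 7, 11, inf]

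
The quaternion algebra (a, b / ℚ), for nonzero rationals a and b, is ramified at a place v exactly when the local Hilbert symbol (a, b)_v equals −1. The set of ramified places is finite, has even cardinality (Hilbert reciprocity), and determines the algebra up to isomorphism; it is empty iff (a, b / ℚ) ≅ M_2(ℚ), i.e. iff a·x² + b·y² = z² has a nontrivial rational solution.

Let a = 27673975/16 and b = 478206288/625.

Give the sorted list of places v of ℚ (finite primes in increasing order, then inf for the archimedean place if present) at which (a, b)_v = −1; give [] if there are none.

[29, 41]

(a, b) ≡ (22591, 67773) mod (ℚ^×)²; places V = {2, 3, 5, 7, 19, 29, 41, ∞}.
(a,b)_2: α=-4, β=4; u≡7, v≡5 (mod 8); ε(u)ε(v)=1·0, αω(v)=-4·1, βω(u)=4·0; sum ≡ 0  ⇒  +1.
(a,b)_5: α=2, u≡4; β=-4, v≡3 (mod 5); (4|5)=+1, (3|5)=-1; sign (−1)^0·+1^-4·-1^2 = +1.
(a,b)_∞: sgn(22591)=+, sgn(67773)=+, so +1.
(a,b)_19: α=1, u≡5; β=1, v≡8 (mod 19); (5|19)=+1, (8|19)=-1; sign (−1)^1·+1^1·-1^1 = +1.
(a,b)_7: α=2, u≡4; β=2, v≡5 (mod 7); (4|7)=+1, (5|7)=-1; sign (−1)^0·+1^2·-1^2 = +1.
(a,b)_3: α=0, u≡1; β=3, v≡1 (mod 3); (1|3)=+1, (1|3)=+1; sign (−1)^0·+1^3·+1^0 = +1.
(a,b)_41: α=1, u≡20; β=1, v≡38 (mod 41); (20|41)=+1, (38|41)=-1; sign (−1)^0·+1^1·-1^1 = -1.
(a,b)_29: α=1, u≡20; β=1, v≡15 (mod 29); (20|29)=+1, (15|29)=-1; sign (−1)^0·+1^1·-1^1 = -1.
Ram(22591, 67773) = {29, 41}; no ℚ_29-point on the conic.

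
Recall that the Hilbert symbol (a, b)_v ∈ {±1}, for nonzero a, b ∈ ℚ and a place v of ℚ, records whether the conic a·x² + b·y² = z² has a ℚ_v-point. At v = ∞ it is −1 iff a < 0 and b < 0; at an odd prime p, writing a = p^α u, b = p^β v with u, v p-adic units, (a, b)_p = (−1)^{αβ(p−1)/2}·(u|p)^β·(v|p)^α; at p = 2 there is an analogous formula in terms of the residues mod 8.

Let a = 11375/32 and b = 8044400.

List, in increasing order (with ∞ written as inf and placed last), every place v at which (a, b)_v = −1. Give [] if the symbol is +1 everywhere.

(a, b) ≡ (910, 119) mod (ℚ^×)²; places V = {2, 5, 7, 13, 17, ∞}.
(a,b)_2: α=-5, β=4; u≡7, v≡7 (mod 8); ε(u)ε(v)=1·1, αω(v)=-5·0, βω(u)=4·0; sum ≡ 1  ⇒  -1.
(a,b)_∞: sgn(910)=+, sgn(119)=+, so +1.
(a,b)_7: α=1, u≡2; β=1, v≡3 (mod 7); (2|7)=+1, (3|7)=-1; sign (−1)^1·+1^1·-1^1 = +1.
(a,b)_13: α=1, u≡5; β=2, v≡7 (mod 13); (5|13)=-1, (7|13)=-1; sign (−1)^0·-1^2·-1^1 = -1.
(a,b)_17: α=0, u≡16; β=1, v≡5 (mod 17); (16|17)=+1, (5|17)=-1; sign (−1)^0·+1^1·-1^0 = +1.
(a,b)_5: α=3, u≡3; β=2, v≡1 (mod 5); (3|5)=-1, (1|5)=+1; sign (−1)^0·-1^2·+1^3 = +1.
|Ram(910, 119)| = 2, even; anisotropic at {2, 13}.

[2, 13]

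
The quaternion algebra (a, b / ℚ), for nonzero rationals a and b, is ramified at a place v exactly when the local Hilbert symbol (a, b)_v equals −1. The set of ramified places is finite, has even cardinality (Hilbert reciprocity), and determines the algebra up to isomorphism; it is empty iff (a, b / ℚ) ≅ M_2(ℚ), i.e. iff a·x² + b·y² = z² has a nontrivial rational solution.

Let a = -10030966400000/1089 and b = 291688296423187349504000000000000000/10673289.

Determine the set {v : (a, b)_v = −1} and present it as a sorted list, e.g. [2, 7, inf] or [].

(a, b) ≡ (-319865, 10875410) mod (ℚ^×)²; places V = {2, 3, 5, 7, 11, 13, 17, 19, 37, ∞}.
(a,b)_11: α=-2, u≡9; β=-4, v≡2 (mod 11); (9|11)=+1, (2|11)=-1; sign (−1)^0·+1^-4·-1^-2 = +1.
(a,b)_∞: sgn(-319865)=−, sgn(10875410)=+, so +1.
(a,b)_37: α=1, u≡24; β=3, v≡18 (mod 37); (24|37)=-1, (18|37)=-1; sign (−1)^0·-1^3·-1^1 = +1.
(a,b)_5: α=5, u≡3; β=15, v≡3 (mod 5); (3|5)=-1, (3|5)=-1; sign (−1)^0·-1^15·-1^5 = +1.
(a,b)_3: α=-2, u≡1; β=-6, v≡2 (mod 3); (1|3)=+1, (2|3)=-1; sign (−1)^0·+1^-6·-1^-2 = +1.
(a,b)_17: α=0, u≡3; β=1, v≡5 (mod 17); (3|17)=-1, (5|17)=-1; sign (−1)^0·-1^1·-1^0 = -1.
(a,b)_19: α=1, u≡18; β=3, v≡10 (mod 19); (18|19)=-1, (10|19)=-1; sign (−1)^1·-1^3·-1^1 = -1.
(a,b)_13: α=1, u≡1; β=3, v≡6 (mod 13); (1|13)=+1, (6|13)=-1; sign (−1)^0·+1^3·-1^1 = -1.
(a,b)_7: α=3, u≡1; β=3, v≡2 (mod 7); (1|7)=+1, (2|7)=+1; sign (−1)^1·+1^3·+1^3 = -1.
(a,b)_2: α=10, β=31; u≡7, v≡1 (mod 8); ε(u)ε(v)=1·0, αω(v)=10·0, βω(u)=31·0; sum ≡ 0  ⇒  +1.
|Ram(-319865, 10875410)| = 4, even; anisotropic at {7, 13, 17, 19}.

[7, 13, 17, 19]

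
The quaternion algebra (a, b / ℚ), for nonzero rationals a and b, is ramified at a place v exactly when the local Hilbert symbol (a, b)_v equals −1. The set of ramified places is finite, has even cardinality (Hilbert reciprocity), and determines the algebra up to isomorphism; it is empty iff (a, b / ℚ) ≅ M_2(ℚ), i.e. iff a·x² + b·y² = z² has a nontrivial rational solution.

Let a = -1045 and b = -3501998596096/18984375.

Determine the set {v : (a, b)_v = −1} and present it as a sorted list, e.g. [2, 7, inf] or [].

(a, b) ≡ (-1045, -4290) mod (ℚ^×)²; places V = {2, 3, 5, 7, 11, 13, 19, ∞}.
(a,b)_2: α=0, β=13; u≡3, v≡7 (mod 8); ε(u)ε(v)=1·1, αω(v)=0·0, βω(u)=13·1; sum ≡ 0  ⇒  +1.
(a,b)_13: α=0, u≡8; β=3, v≡7 (mod 13); (8|13)=-1, (7|13)=-1; sign (−1)^0·-1^3·-1^0 = -1.
(a,b)_5: α=1, u≡1; β=-7, v≡3 (mod 5); (1|5)=+1, (3|5)=-1; sign (−1)^0·+1^-7·-1^1 = -1.
(a,b)_3: α=0, u≡2; β=-5, v≡1 (mod 3); (2|3)=-1, (1|3)=+1; sign (−1)^0·-1^-5·+1^0 = -1.
(a,b)_11: α=1, u≡4; β=1, v≡8 (mod 11); (4|11)=+1, (8|11)=-1; sign (−1)^1·+1^1·-1^1 = +1.
(a,b)_7: α=0, u≡5; β=2, v≡1 (mod 7); (5|7)=-1, (1|7)=+1; sign (−1)^0·-1^2·+1^0 = +1.
(a,b)_19: α=1, u≡2; β=2, v≡17 (mod 19); (2|19)=-1, (17|19)=+1; sign (−1)^0·-1^2·+1^1 = +1.
(a,b)_∞: sgn(-1045)=−, sgn(-4290)=−, so -1.
Ram(-1045, -4290) = {3, 5, 13, ∞}; no ℚ_3-point on the conic.

[3, 5, 13, inf]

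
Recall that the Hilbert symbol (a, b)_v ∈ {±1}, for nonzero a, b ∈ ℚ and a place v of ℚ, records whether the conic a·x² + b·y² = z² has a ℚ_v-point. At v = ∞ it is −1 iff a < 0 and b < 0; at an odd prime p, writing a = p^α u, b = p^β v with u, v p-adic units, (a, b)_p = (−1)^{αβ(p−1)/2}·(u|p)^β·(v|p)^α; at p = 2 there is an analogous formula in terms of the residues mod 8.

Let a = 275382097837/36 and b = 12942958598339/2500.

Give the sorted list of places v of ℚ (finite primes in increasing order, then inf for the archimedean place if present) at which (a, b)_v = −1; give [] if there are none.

[11, 19]

Mod squares: a ≡ 2544157, b ≡ 54131. Check v ∈ {∞, 2, 3, 5, 7, 11, 19, 37, 47}.
v=3: a=3^-2·(≡1), b=3^0·(≡2) mod 3; (1|3)=+1, (2|3)=-1; (−1)^{-2·0·1}·(+1)^0·(-1)^-2 = +1.
v=11: a=11^1·(≡4), b=11^1·(≡1) mod 11; (4|11)=+1, (1|11)=+1; (−1)^{1·1·5}·(+1)^1·(+1)^1 = -1.
v=37: a=37^1·(≡19), b=37^1·(≡35) mod 37; (19|37)=-1, (35|37)=-1; (−1)^{1·1·18}·(-1)^1·(-1)^1 = +1.
v=2: v_2(a)=-2, v_2(b)=-2; units ≡ 5, 3 (mod 8); ε·ε+αω+βω = 0·1+-2·1+-2·1 ≡ 0  ⇒  (a,b)_2 = +1.
v=5: a=5^0·(≡2), b=5^-4·(≡1) mod 5; (2|5)=-1, (1|5)=+1; (−1)^{0·-4·2}·(-1)^-4·(+1)^0 = +1.
v=19: a=19^1·(≡10), b=19^1·(≡13) mod 19; (10|19)=-1, (13|19)=-1; (−1)^{1·1·9}·(-1)^1·(-1)^1 = -1.
v=7: a=7^3·(≡2), b=7^3·(≡3) mod 7; (2|7)=+1, (3|7)=-1; (−1)^{3·3·3}·(+1)^3·(-1)^3 = +1.
v=∞: 2544157 > 0 and 54131 > 0  ⇒  (a,b)_∞ = +1.
v=47: a=47^3·(≡28), b=47^4·(≡18) mod 47; (28|47)=+1, (18|47)=+1; (−1)^{3·4·23}·(+1)^4·(+1)^3 = +1.
(2544157, 54131 / ℚ) ramifies at {11, 19}: a division algebra.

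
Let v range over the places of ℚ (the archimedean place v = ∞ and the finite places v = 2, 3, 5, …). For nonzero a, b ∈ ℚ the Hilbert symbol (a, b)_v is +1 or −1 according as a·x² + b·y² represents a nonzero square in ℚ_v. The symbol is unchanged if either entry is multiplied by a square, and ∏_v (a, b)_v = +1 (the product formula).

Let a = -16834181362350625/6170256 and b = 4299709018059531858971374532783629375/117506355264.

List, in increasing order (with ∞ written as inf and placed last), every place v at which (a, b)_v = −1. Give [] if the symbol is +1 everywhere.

[2, 41]

Mod squares: a ≡ -1354681, b ≡ 9482767. Check v ∈ {∞, 2, 3, 5, 7, 13, 19, 23, 37, 41, 47}.
v=19: a=19^1·(≡18), b=19^3·(≡9) mod 19; (18|19)=-1, (9|19)=+1; (−1)^{1·3·9}·(-1)^3·(+1)^1 = +1.
v=37: a=37^1·(≡23), b=37^3·(≡24) mod 37; (23|37)=-1, (24|37)=-1; (−1)^{1·3·18}·(-1)^3·(-1)^1 = +1.
v=3: a=3^-6·(≡2), b=3^-8·(≡1) mod 3; (2|3)=-1, (1|3)=+1; (−1)^{-6·-8·1}·(-1)^-8·(+1)^-6 = +1.
v=∞: -1354681 < 0 and 9482767 > 0  ⇒  (a,b)_∞ = +1.
v=2: v_2(a)=-4, v_2(b)=-6; units ≡ 7, 7 (mod 8); ε·ε+αω+βω = 1·1+-4·0+-6·0 ≡ 1  ⇒  (a,b)_2 = -1.
v=41: a=41^1·(≡40), b=41^3·(≡14) mod 41; (40|41)=+1, (14|41)=-1; (−1)^{1·3·20}·(+1)^3·(-1)^1 = -1.
v=5: a=5^4·(≡4), b=5^4·(≡3) mod 5; (4|5)=+1, (3|5)=-1; (−1)^{4·4·2}·(+1)^4·(-1)^4 = +1.
v=23: a=23^-2·(≡21), b=23^-4·(≡10) mod 23; (21|23)=-1, (10|23)=-1; (−1)^{-2·-4·11}·(-1)^-4·(-1)^-2 = +1.
v=7: a=7^6·(≡2), b=7^13·(≡3) mod 7; (2|7)=+1, (3|7)=-1; (−1)^{6·13·3}·(+1)^13·(-1)^6 = +1.
v=13: a=13^2·(≡3), b=13^4·(≡6) mod 13; (3|13)=+1, (6|13)=-1; (−1)^{2·4·6}·(+1)^4·(-1)^2 = +1.
v=47: a=47^1·(≡31), b=47^3·(≡28) mod 47; (31|47)=-1, (28|47)=+1; (−1)^{1·3·23}·(-1)^3·(+1)^1 = +1.
Ram(-1354681, 9482767) = {2, 41}; no ℚ_2-point on the conic.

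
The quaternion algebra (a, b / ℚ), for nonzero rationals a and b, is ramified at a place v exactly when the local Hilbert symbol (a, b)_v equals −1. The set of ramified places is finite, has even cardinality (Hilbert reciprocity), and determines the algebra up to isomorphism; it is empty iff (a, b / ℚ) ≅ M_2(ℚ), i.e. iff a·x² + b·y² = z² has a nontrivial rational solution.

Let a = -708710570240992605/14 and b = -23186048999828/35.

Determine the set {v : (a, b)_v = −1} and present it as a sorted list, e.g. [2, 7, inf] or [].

(a, b) ≡ (-70, -95095) mod (ℚ^×)²; places V = {2, 3, 5, 7, 11, 13, 17, 19, ∞}.
(a,b)_19: α=4, u≡7; β=3, v≡7 (mod 19); (7|19)=+1, (7|19)=+1; sign (−1)^0·+1^3·+1^4 = +1.
(a,b)_13: α=4, u≡8; β=3, v≡3 (mod 13); (8|13)=-1, (3|13)=+1; sign (−1)^0·-1^3·+1^4 = -1.
(a,b)_5: α=1, u≡1; β=-1, v≡1 (mod 5); (1|5)=+1, (1|5)=+1; sign (−1)^0·+1^-1·+1^1 = +1.
(a,b)_∞: sgn(-70)=−, sgn(-95095)=−, so -1.
(a,b)_2: α=-1, β=2; u≡5, v≡1 (mod 8); ε(u)ε(v)=0·0, αω(v)=-1·0, βω(u)=2·1; sum ≡ 0  ⇒  +1.
(a,b)_7: α=-1, u≡4; β=-1, v≡4 (mod 7); (4|7)=+1, (4|7)=+1; sign (−1)^1·+1^-1·+1^-1 = -1.
(a,b)_17: α=2, u≡8; β=2, v≡6 (mod 17); (8|17)=+1, (6|17)=-1; sign (−1)^0·+1^2·-1^2 = +1.
(a,b)_11: α=4, u≡2; β=3, v≡9 (mod 11); (2|11)=-1, (9|11)=+1; sign (−1)^0·-1^3·+1^4 = -1.
(a,b)_3: α=2, u≡2; β=0, v≡2 (mod 3); (2|3)=-1, (2|3)=-1; sign (−1)^0·-1^0·-1^2 = +1.
(-70, -95095 / ℚ) ramifies at {7, 11, 13, ∞}: a division algebra.

[7, 11, 13, inf]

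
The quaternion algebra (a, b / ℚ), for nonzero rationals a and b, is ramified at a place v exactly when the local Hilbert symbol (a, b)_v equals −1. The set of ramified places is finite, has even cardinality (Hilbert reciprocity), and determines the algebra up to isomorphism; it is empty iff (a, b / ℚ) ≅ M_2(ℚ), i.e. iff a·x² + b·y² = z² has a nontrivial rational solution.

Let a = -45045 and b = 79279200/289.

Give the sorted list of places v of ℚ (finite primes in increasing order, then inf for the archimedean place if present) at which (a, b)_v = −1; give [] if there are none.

[5, 7, 11, 13]

(a, b) ≡ (-5005, 182) mod (ℚ^×)²; places V = {2, 3, 5, 7, 11, 13, 17, ∞}.
(a,b)_∞: sgn(-5005)=−, sgn(182)=+, so +1.
(a,b)_7: α=1, u≡5; β=1, v≡3 (mod 7); (5|7)=-1, (3|7)=-1; sign (−1)^1·-1^1·-1^1 = -1.
(a,b)_2: α=0, β=5; u≡3, v≡3 (mod 8); ε(u)ε(v)=1·1, αω(v)=0·1, βω(u)=5·1; sum ≡ 0  ⇒  +1.
(a,b)_5: α=1, u≡1; β=2, v≡2 (mod 5); (1|5)=+1, (2|5)=-1; sign (−1)^0·+1^2·-1^1 = -1.
(a,b)_11: α=1, u≡8; β=2, v≡6 (mod 11); (8|11)=-1, (6|11)=-1; sign (−1)^0·-1^2·-1^1 = -1.
(a,b)_17: α=0, u≡5; β=-2, v≡6 (mod 17); (5|17)=-1, (6|17)=-1; sign (−1)^0·-1^-2·-1^0 = +1.
(a,b)_3: α=2, u≡2; β=2, v≡2 (mod 3); (2|3)=-1, (2|3)=-1; sign (−1)^0·-1^2·-1^2 = +1.
(a,b)_13: α=1, u≡6; β=1, v≡3 (mod 13); (6|13)=-1, (3|13)=+1; sign (−1)^0·-1^1·+1^1 = -1.
|Ram(-5005, 182)| = 4, even; anisotropic at {5, 7, 11, 13}.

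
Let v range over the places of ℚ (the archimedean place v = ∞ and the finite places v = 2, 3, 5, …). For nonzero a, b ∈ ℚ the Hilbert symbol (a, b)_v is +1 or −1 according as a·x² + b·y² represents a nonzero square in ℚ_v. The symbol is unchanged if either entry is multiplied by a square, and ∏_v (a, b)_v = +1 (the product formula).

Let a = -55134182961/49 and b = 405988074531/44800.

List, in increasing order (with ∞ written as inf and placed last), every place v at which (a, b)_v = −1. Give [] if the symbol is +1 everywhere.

(a, b) ≡ (-214489, 136493) mod (ℚ^×)²; places V = {2, 3, 5, 7, 11, 13, 17, 31, 37, ∞}.
(a,b)_17: α=1, u≡5; β=1, v≡7 (mod 17); (5|17)=-1, (7|17)=-1; sign (−1)^0·-1^1·-1^1 = +1.
(a,b)_37: α=1, u≡10; β=1, v≡21 (mod 37); (10|37)=+1, (21|37)=+1; sign (−1)^0·+1^1·+1^1 = +1.
(a,b)_7: α=-2, u≡3; β=-1, v≡2 (mod 7); (3|7)=-1, (2|7)=+1; sign (−1)^0·-1^-1·+1^-2 = -1.
(a,b)_13: α=4, u≡6; β=4, v≡6 (mod 13); (6|13)=-1, (6|13)=-1; sign (−1)^0·-1^4·-1^4 = +1.
(a,b)_2: α=0, β=-8; u≡7, v≡5 (mod 8); ε(u)ε(v)=1·0, αω(v)=0·1, βω(u)=-8·0; sum ≡ 0  ⇒  +1.
(a,b)_11: α=1, u≡3; β=0, v≡9 (mod 11); (3|11)=+1, (9|11)=+1; sign (−1)^0·+1^0·+1^1 = +1.
(a,b)_5: α=0, u≡1; β=-2, v≡3 (mod 5); (1|5)=+1, (3|5)=-1; sign (−1)^0·+1^-2·-1^0 = +1.
(a,b)_∞: sgn(-214489)=−, sgn(136493)=+, so +1.
(a,b)_3: α=2, u≡2; β=6, v≡2 (mod 3); (2|3)=-1, (2|3)=-1; sign (−1)^0·-1^6·-1^2 = +1.
(a,b)_31: α=1, u≡1; β=1, v≡9 (mod 31); (1|31)=+1, (9|31)=+1; sign (−1)^1·+1^1·+1^1 = -1.
|Ram(-214489, 136493)| = 2, even; anisotropic at {7, 31}.

[7, 31]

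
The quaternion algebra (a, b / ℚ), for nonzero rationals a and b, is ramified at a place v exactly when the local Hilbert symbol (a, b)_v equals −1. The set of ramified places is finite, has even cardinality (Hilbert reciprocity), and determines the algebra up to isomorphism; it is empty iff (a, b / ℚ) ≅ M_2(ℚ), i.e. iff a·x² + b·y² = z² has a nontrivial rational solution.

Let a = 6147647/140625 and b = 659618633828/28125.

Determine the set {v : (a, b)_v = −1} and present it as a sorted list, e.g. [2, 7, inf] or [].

(a, b) ≡ (23, 5365) mod (ℚ^×)²; places V = {2, 3, 5, 7, 11, 23, 29, 37, 47, ∞}.
(a,b)_∞: sgn(23)=+, sgn(5365)=+, so +1.
(a,b)_11: α=2, u≡9; β=2, v≡8 (mod 11); (9|11)=+1, (8|11)=-1; sign (−1)^0·+1^2·-1^2 = +1.
(a,b)_3: α=-2, u≡2; β=-2, v≡1 (mod 3); (2|3)=-1, (1|3)=+1; sign (−1)^0·-1^-2·+1^-2 = +1.
(a,b)_37: α=0, u≡32; β=1, v≡4 (mod 37); (32|37)=-1, (4|37)=+1; sign (−1)^0·-1^1·+1^0 = -1.
(a,b)_7: α=0, u≡1; β=4, v≡6 (mod 7); (1|7)=+1, (6|7)=-1; sign (−1)^0·+1^4·-1^0 = +1.
(a,b)_47: α=2, u≡10; β=0, v≡4 (mod 47); (10|47)=-1, (4|47)=+1; sign (−1)^0·-1^0·+1^2 = +1.
(a,b)_29: α=0, u≡6; β=1, v≡10 (mod 29); (6|29)=+1, (10|29)=-1; sign (−1)^0·+1^1·-1^0 = +1.
(a,b)_2: α=0, β=2; u≡7, v≡5 (mod 8); ε(u)ε(v)=1·0, αω(v)=0·1, βω(u)=2·0; sum ≡ 0  ⇒  +1.
(a,b)_23: α=1, u≡2; β=2, v≡18 (mod 23); (2|23)=+1, (18|23)=+1; sign (−1)^0·+1^2·+1^1 = +1.
(a,b)_5: α=-6, u≡3; β=-5, v≡2 (mod 5); (3|5)=-1, (2|5)=-1; sign (−1)^0·-1^-5·-1^-6 = -1.
Ram(23, 5365) = {5, 37}; no ℚ_5-point on the conic.

[5, 37]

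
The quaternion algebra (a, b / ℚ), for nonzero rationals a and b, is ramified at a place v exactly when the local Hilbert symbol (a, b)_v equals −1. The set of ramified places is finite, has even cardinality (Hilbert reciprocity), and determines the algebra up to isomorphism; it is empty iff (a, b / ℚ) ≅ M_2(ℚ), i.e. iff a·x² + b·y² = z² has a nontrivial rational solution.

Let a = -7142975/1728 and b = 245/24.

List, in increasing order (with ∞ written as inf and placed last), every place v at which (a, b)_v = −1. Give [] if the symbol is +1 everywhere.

[3, 5]

(a, b) ≡ (-357, 30) mod (ℚ^×)²; places V = {2, 3, 5, 7, 17, ∞}.
(a,b)_∞: sgn(-357)=−, sgn(30)=+, so +1.
(a,b)_3: α=-3, u≡1; β=-1, v≡1 (mod 3); (1|3)=+1, (1|3)=+1; sign (−1)^1·+1^-1·+1^-3 = -1.
(a,b)_7: α=5, u≡5; β=2, v≡4 (mod 7); (5|7)=-1, (4|7)=+1; sign (−1)^0·-1^2·+1^5 = +1.
(a,b)_2: α=-6, β=-3; u≡3, v≡7 (mod 8); ε(u)ε(v)=1·1, αω(v)=-6·0, βω(u)=-3·1; sum ≡ 0  ⇒  +1.
(a,b)_5: α=2, u≡2; β=1, v≡1 (mod 5); (2|5)=-1, (1|5)=+1; sign (−1)^0·-1^1·+1^2 = -1.
(a,b)_17: α=1, u≡9; β=0, v≡1 (mod 17); (9|17)=+1, (1|17)=+1; sign (−1)^0·+1^0·+1^1 = +1.
|Ram(-357, 30)| = 2, even; anisotropic at {3, 5}.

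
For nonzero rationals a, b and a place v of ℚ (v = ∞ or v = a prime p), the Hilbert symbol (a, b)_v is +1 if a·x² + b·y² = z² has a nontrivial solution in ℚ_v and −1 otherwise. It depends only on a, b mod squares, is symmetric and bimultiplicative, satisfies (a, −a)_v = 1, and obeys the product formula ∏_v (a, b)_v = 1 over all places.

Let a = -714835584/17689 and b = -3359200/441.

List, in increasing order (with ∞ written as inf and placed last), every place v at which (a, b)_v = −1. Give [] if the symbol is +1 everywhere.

[2, 3, 13, 19, 23, inf]

(a, b) ≡ (-2346, -8398) mod (ℚ^×)²; places V = {2, 3, 5, 7, 13, 17, 19, 23, ∞}.
(a,b)_7: α=-2, u≡5; β=-2, v≡1 (mod 7); (5|7)=-1, (1|7)=+1; sign (−1)^0·-1^-2·+1^-2 = +1.
(a,b)_23: α=3, u≡18; β=0, v≡22 (mod 23); (18|23)=+1, (22|23)=-1; sign (−1)^0·+1^0·-1^3 = -1.
(a,b)_19: α=-2, u≡13; β=1, v≡13 (mod 19); (13|19)=-1, (13|19)=-1; sign (−1)^0·-1^1·-1^-2 = -1.
(a,b)_5: α=0, u≡4; β=2, v≡2 (mod 5); (4|5)=+1, (2|5)=-1; sign (−1)^0·+1^2·-1^0 = +1.
(a,b)_∞: sgn(-2346)=−, sgn(-8398)=−, so -1.
(a,b)_3: α=3, u≡1; β=-2, v≡2 (mod 3); (1|3)=+1, (2|3)=-1; sign (−1)^0·+1^-2·-1^3 = -1.
(a,b)_2: α=7, β=5; u≡3, v≡1 (mod 8); ε(u)ε(v)=1·0, αω(v)=7·0, βω(u)=5·1; sum ≡ 1  ⇒  -1.
(a,b)_13: α=0, u≡2; β=1, v≡12 (mod 13); (2|13)=-1, (12|13)=+1; sign (−1)^0·-1^1·+1^0 = -1.
(a,b)_17: α=1, u≡16; β=1, v≡9 (mod 17); (16|17)=+1, (9|17)=+1; sign (−1)^0·+1^1·+1^1 = +1.
|Ram(-2346, -8398)| = 6, even; anisotropic at {2, 3, 13, 19, 23, ∞}.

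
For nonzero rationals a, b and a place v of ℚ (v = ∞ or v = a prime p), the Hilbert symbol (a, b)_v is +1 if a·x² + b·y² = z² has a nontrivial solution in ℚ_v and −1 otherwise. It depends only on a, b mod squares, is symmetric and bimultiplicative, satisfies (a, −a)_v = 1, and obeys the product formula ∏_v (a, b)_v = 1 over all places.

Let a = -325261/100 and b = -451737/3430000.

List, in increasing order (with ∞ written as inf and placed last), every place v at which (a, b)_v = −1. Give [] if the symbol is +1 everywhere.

(a, b) ≡ (-901, -231) mod (ℚ^×)²; places V = {2, 3, 5, 7, 11, 13, 17, 19, 53, ∞}.
(a,b)_17: α=1, u≡4; β=0, v≡6 (mod 17); (4|17)=+1, (6|17)=-1; sign (−1)^0·+1^0·-1^1 = -1.
(a,b)_2: α=-2, β=-4; u≡3, v≡1 (mod 8); ε(u)ε(v)=1·0, αω(v)=-2·0, βω(u)=-4·1; sum ≡ 0  ⇒  +1.
(a,b)_53: α=1, u≡7; β=0, v≡18 (mod 53); (7|53)=+1, (18|53)=-1; sign (−1)^0·+1^0·-1^1 = -1.
(a,b)_19: α=2, u≡6; β=0, v≡17 (mod 19); (6|19)=+1, (17|19)=+1; sign (−1)^0·+1^0·+1^2 = +1.
(a,b)_7: α=0, u≡4; β=-3, v≡2 (mod 7); (4|7)=+1, (2|7)=+1; sign (−1)^0·+1^-3·+1^0 = +1.
(a,b)_11: α=0, u≡9; β=1, v≡9 (mod 11); (9|11)=+1, (9|11)=+1; sign (−1)^0·+1^1·+1^0 = +1.
(a,b)_5: α=-2, u≡1; β=-4, v≡1 (mod 5); (1|5)=+1, (1|5)=+1; sign (−1)^0·+1^-4·+1^-2 = +1.
(a,b)_∞: sgn(-901)=−, sgn(-231)=−, so -1.
(a,b)_13: α=0, u≡10; β=2, v≡9 (mod 13); (10|13)=+1, (9|13)=+1; sign (−1)^0·+1^2·+1^0 = +1.
(a,b)_3: α=0, u≡2; β=5, v≡1 (mod 3); (2|3)=-1, (1|3)=+1; sign (−1)^0·-1^5·+1^0 = -1.
Ram(-901, -231) = {3, 17, 53, ∞}; no ℚ_3-point on the conic.

[3, 17, 53, inf]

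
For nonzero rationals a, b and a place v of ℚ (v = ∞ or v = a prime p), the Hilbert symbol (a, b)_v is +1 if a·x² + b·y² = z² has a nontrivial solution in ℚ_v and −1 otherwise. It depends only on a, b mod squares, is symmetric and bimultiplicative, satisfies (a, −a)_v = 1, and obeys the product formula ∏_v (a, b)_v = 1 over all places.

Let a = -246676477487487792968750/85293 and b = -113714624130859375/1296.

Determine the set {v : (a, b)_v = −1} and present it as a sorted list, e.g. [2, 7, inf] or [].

(a, b) ≡ (-47238854, -13845871) mod (ℚ^×)²; places V = {2, 3, 5, 13, 17, 23, 29, 31, 43, 47, ∞}.
(a,b)_13: α=-1, u≡5; β=1, v≡3 (mod 13); (5|13)=-1, (3|13)=+1; sign (−1)^0·-1^1·+1^-1 = -1.
(a,b)_3: α=-8, u≡1; β=-4, v≡2 (mod 3); (1|3)=+1, (2|3)=-1; sign (−1)^0·+1^-4·-1^-8 = +1.
(a,b)_2: α=1, β=-4; u≡5, v≡1 (mod 8); ε(u)ε(v)=0·0, αω(v)=1·0, βω(u)=-4·1; sum ≡ 0  ⇒  +1.
(a,b)_5: α=16, u≡1; β=10, v≡4 (mod 5); (1|5)=+1, (4|5)=+1; sign (−1)^0·+1^10·+1^16 = +1.
(a,b)_47: α=1, u≡38; β=1, v≡9 (mod 47); (38|47)=-1, (9|47)=+1; sign (−1)^1·-1^1·+1^1 = +1.
(a,b)_31: α=1, u≡18; β=1, v≡18 (mod 31); (18|31)=+1, (18|31)=+1; sign (−1)^1·+1^1·+1^1 = -1.
(a,b)_17: α=0, u≡2; β=1, v≡7 (mod 17); (2|17)=+1, (7|17)=-1; sign (−1)^0·+1^1·-1^0 = +1.
(a,b)_43: α=1, u≡42; β=1, v≡42 (mod 43); (42|43)=-1, (42|43)=-1; sign (−1)^1·-1^1·-1^1 = -1.
(a,b)_∞: sgn(-47238854)=−, sgn(-13845871)=−, so -1.
(a,b)_23: α=2, u≡6; β=0, v≡15 (mod 23); (6|23)=+1, (15|23)=-1; sign (−1)^0·+1^0·-1^2 = +1.
(a,b)_29: α=3, u≡9; β=2, v≡5 (mod 29); (9|29)=+1, (5|29)=+1; sign (−1)^0·+1^2·+1^3 = +1.
|Ram(-47238854, -13845871)| = 4, even; anisotropic at {13, 31, 43, ∞}.

[13, 31, 43, inf]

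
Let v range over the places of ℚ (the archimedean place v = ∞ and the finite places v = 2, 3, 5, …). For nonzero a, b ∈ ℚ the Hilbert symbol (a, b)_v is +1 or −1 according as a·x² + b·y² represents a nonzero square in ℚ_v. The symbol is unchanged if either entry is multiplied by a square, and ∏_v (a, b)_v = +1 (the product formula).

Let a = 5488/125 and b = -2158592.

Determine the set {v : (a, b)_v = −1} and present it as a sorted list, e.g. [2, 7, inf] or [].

[5, 7]

Mod squares: a ≡ 35, b ≡ -527. Check v ∈ {∞, 2, 5, 7, 17, 31}.
v=17: a=17^0·(≡8), b=17^1·(≡14) mod 17; (8|17)=+1, (14|17)=-1; (−1)^{0·1·8}·(+1)^1·(-1)^0 = +1.
v=2: v_2(a)=4, v_2(b)=12; units ≡ 3, 1 (mod 8); ε·ε+αω+βω = 1·0+4·0+12·1 ≡ 0  ⇒  (a,b)_2 = +1.
v=5: a=5^-3·(≡3), b=5^0·(≡3) mod 5; (3|5)=-1, (3|5)=-1; (−1)^{-3·0·2}·(-1)^0·(-1)^-3 = -1.
v=∞: 35 > 0 and -527 < 0  ⇒  (a,b)_∞ = +1.
v=7: a=7^3·(≡5), b=7^0·(≡5) mod 7; (5|7)=-1, (5|7)=-1; (−1)^{3·0·3}·(-1)^0·(-1)^3 = -1.
v=31: a=31^0·(≡1), b=31^1·(≡25) mod 31; (1|31)=+1, (25|31)=+1; (−1)^{0·1·15}·(+1)^1·(+1)^0 = +1.
Ram(35, -527) = {5, 7}; no ℚ_5-point on the conic.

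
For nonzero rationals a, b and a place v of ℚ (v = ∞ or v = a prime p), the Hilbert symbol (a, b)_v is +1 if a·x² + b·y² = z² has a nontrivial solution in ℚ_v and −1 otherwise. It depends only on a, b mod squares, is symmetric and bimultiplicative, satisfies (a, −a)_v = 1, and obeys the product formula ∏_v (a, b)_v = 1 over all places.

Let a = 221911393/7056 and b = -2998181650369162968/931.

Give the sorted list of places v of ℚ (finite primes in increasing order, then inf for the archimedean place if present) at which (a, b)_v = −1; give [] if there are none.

[11, 29, 37, 43]

Mod squares: a ≡ 614713, b ≡ -1753282. Check v ∈ {∞, 2, 3, 7, 11, 17, 19, 29, 37, 41, 43, 47}.
v=37: a=37^0·(≡6), b=37^1·(≡21) mod 37; (6|37)=-1, (21|37)=+1; (−1)^{0·1·18}·(-1)^1·(+1)^0 = -1.
v=2: v_2(a)=-4, v_2(b)=3; units ≡ 1, 7 (mod 8); ε·ε+αω+βω = 0·1+-4·0+3·0 ≡ 0  ⇒  (a,b)_2 = +1.
v=17: a=17^0·(≡6), b=17^2·(≡16) mod 17; (6|17)=-1, (16|17)=+1; (−1)^{0·2·8}·(-1)^2·(+1)^0 = +1.
v=29: a=29^1·(≡10), b=29^3·(≡16) mod 29; (10|29)=-1, (16|29)=+1; (−1)^{1·3·14}·(-1)^3·(+1)^1 = -1.
v=3: a=3^-2·(≡1), b=3^2·(≡2) mod 3; (1|3)=+1, (2|3)=-1; (−1)^{-2·2·1}·(+1)^2·(-1)^-2 = +1.
v=47: a=47^1·(≡38), b=47^2·(≡1) mod 47; (38|47)=-1, (1|47)=+1; (−1)^{1·2·23}·(-1)^2·(+1)^1 = +1.
v=41: a=41^1·(≡26), b=41^2·(≡31) mod 41; (26|41)=-1, (31|41)=+1; (−1)^{1·2·20}·(-1)^2·(+1)^1 = +1.
v=11: a=11^1·(≡1), b=11^0·(≡10) mod 11; (1|11)=+1, (10|11)=-1; (−1)^{1·0·5}·(+1)^0·(-1)^1 = -1.
v=43: a=43^0·(≡33), b=43^1·(≡28) mod 43; (33|43)=-1, (28|43)=-1; (−1)^{0·1·21}·(-1)^1·(-1)^0 = -1.
v=7: a=7^-2·(≡1), b=7^-2·(≡2) mod 7; (1|7)=+1, (2|7)=+1; (−1)^{-2·-2·3}·(+1)^-2·(+1)^-2 = +1.
v=19: a=19^2·(≡9), b=19^-1·(≡4) mod 19; (9|19)=+1, (4|19)=+1; (−1)^{2·-1·9}·(+1)^-1·(+1)^2 = +1.
v=∞: 614713 > 0 and -1753282 < 0  ⇒  (a,b)_∞ = +1.
|Ram(614713, -1753282)| = 4, even; anisotropic at {11, 29, 37, 43}.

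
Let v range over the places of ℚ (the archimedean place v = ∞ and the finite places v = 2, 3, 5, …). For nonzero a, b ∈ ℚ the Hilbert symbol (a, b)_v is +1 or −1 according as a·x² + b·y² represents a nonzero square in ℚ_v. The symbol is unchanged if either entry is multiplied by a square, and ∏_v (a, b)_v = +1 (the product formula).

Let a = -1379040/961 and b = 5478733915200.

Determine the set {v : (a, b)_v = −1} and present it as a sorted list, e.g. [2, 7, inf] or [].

(a, b) ≡ (-510, 1316497) mod (ℚ^×)²; places V = {2, 3, 5, 7, 13, 17, 23, 31, 37, ∞}.
(a,b)_5: α=1, u≡2; β=2, v≡3 (mod 5); (2|5)=-1, (3|5)=-1; sign (−1)^0·-1^2·-1^1 = -1.
(a,b)_23: α=0, u≡15; β=1, v≡22 (mod 23); (15|23)=-1, (22|23)=-1; sign (−1)^0·-1^1·-1^0 = -1.
(a,b)_31: α=-2, u≡26; β=0, v≡7 (mod 31); (26|31)=-1, (7|31)=+1; sign (−1)^0·-1^0·+1^-2 = +1.
(a,b)_13: α=2, u≡9; β=1, v≡12 (mod 13); (9|13)=+1, (12|13)=+1; sign (−1)^0·+1^1·+1^2 = +1.
(a,b)_3: α=1, u≡1; β=2, v≡1 (mod 3); (1|3)=+1, (1|3)=+1; sign (−1)^0·+1^2·+1^1 = +1.
(a,b)_17: α=1, u≡8; β=3, v≡6 (mod 17); (8|17)=+1, (6|17)=-1; sign (−1)^0·+1^3·-1^1 = -1.
(a,b)_7: α=0, u≡1; β=1, v≡4 (mod 7); (1|7)=+1, (4|7)=+1; sign (−1)^0·+1^1·+1^0 = +1.
(a,b)_∞: sgn(-510)=−, sgn(1316497)=+, so +1.
(a,b)_37: α=0, u≡13; β=1, v≡8 (mod 37); (13|37)=-1, (8|37)=-1; sign (−1)^0·-1^1·-1^0 = -1.
(a,b)_2: α=5, β=6; u≡1, v≡1 (mod 8); ε(u)ε(v)=0·0, αω(v)=5·0, βω(u)=6·0; sum ≡ 0  ⇒  +1.
Ram(-510, 1316497) = {5, 17, 23, 37}; no ℚ_5-point on the conic.

[5, 17, 23, 37]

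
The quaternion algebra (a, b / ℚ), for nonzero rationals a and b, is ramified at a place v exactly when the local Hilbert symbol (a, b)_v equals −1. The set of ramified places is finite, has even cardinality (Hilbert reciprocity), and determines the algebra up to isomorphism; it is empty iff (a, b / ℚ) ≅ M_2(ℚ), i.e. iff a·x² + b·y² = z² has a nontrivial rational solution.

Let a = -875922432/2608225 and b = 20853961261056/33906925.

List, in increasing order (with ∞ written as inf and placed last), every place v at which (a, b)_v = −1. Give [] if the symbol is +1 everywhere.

[3, 11, 13, 31]

(a, b) ≡ (-33, 4433) mod (ℚ^×)²; places V = {2, 3, 5, 7, 11, 13, 17, 19, 23, 31, ∞}.
(a,b)_19: α=-2, u≡9; β=-2, v≡11 (mod 19); (9|19)=+1, (11|19)=+1; sign (−1)^0·+1^-2·+1^-2 = +1.
(a,b)_∞: sgn(-33)=−, sgn(4433)=+, so +1.
(a,b)_7: α=2, u≡4; β=2, v≡4 (mod 7); (4|7)=+1, (4|7)=+1; sign (−1)^0·+1^2·+1^2 = +1.
(a,b)_13: α=0, u≡2; β=-1, v≡3 (mod 13); (2|13)=-1, (3|13)=+1; sign (−1)^0·-1^-1·+1^0 = -1.
(a,b)_2: α=10, β=18; u≡7, v≡1 (mod 8); ε(u)ε(v)=1·0, αω(v)=10·0, βω(u)=18·0; sum ≡ 0  ⇒  +1.
(a,b)_23: α=2, u≡4; β=2, v≡15 (mod 23); (4|23)=+1, (15|23)=-1; sign (−1)^0·+1^2·-1^2 = +1.
(a,b)_17: α=-2, u≡8; β=-2, v≡16 (mod 17); (8|17)=+1, (16|17)=+1; sign (−1)^0·+1^-2·+1^-2 = +1.
(a,b)_31: α=0, u≡23; β=1, v≡10 (mod 31); (23|31)=-1, (10|31)=+1; sign (−1)^0·-1^1·+1^0 = -1.
(a,b)_11: α=1, u≡10; β=1, v≡2 (mod 11); (10|11)=-1, (2|11)=-1; sign (−1)^1·-1^1·-1^1 = -1.
(a,b)_5: α=-2, u≡2; β=-2, v≡3 (mod 5); (2|5)=-1, (3|5)=-1; sign (−1)^0·-1^-2·-1^-2 = +1.
(a,b)_3: α=1, u≡1; β=2, v≡2 (mod 3); (1|3)=+1, (2|3)=-1; sign (−1)^0·+1^2·-1^1 = -1.
Ram(-33, 4433) = {3, 11, 13, 31}; no ℚ_3-point on the conic.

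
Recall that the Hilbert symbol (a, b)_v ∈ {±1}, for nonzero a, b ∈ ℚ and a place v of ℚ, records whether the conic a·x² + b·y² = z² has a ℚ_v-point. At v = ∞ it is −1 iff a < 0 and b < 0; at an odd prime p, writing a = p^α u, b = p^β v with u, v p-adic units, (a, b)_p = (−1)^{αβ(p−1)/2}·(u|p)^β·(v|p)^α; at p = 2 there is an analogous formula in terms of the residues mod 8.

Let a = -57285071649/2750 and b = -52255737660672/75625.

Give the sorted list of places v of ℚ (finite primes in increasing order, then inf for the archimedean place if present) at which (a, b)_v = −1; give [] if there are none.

[2, 5, 13, inf]

Mod squares: a ≡ -110, b ≡ -13. Check v ∈ {∞, 2, 3, 5, 7, 11, 13, 17, 19}.
v=17: a=17^2·(≡15), b=17^2·(≡1) mod 17; (15|17)=+1, (1|17)=+1; (−1)^{2·2·8}·(+1)^2·(+1)^2 = +1.
v=13: a=13^2·(≡8), b=13^3·(≡10) mod 13; (8|13)=-1, (10|13)=+1; (−1)^{2·3·6}·(-1)^3·(+1)^2 = -1.
v=11: a=11^-1·(≡1), b=11^-2·(≡9) mod 11; (1|11)=+1, (9|11)=+1; (−1)^{-1·-2·5}·(+1)^-2·(+1)^-1 = +1.
v=5: a=5^-3·(≡3), b=5^-4·(≡3) mod 5; (3|5)=-1, (3|5)=-1; (−1)^{-3·-4·2}·(-1)^-4·(-1)^-3 = -1.
v=∞: -110 < 0 and -13 < 0  ⇒  (a,b)_∞ = -1.
v=7: a=7^0·(≡1), b=7^2·(≡4) mod 7; (1|7)=+1, (4|7)=+1; (−1)^{0·2·3}·(+1)^2·(+1)^0 = +1.
v=3: a=3^2·(≡1), b=3^8·(≡2) mod 3; (1|3)=+1, (2|3)=-1; (−1)^{2·8·1}·(+1)^8·(-1)^2 = +1.
v=19: a=19^4·(≡16), b=19^0·(≡9) mod 19; (16|19)=+1, (9|19)=+1; (−1)^{4·0·9}·(+1)^0·(+1)^4 = +1.
v=2: v_2(a)=-1, v_2(b)=8; units ≡ 1, 3 (mod 8); ε·ε+αω+βω = 0·1+-1·1+8·0 ≡ 1  ⇒  (a,b)_2 = -1.
Ram(-110, -13) = {2, 5, 13, ∞}; no ℚ_2-point on the conic.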